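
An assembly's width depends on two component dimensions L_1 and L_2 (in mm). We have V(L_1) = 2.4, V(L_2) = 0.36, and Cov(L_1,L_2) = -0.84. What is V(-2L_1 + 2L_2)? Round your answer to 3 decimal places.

17.760

V(-2L_1 + 2L_2) = (-2)²·V(L_1) + (2)²·V(L_2) + 2·(-2)·(2)·Cov(L_1,L_2)
= 4·2.4 + 4·0.36 + -8·-0.84 = 17.76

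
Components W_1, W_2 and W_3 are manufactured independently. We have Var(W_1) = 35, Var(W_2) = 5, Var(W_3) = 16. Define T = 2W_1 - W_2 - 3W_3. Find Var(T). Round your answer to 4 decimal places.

By independence, Var(T) = (2)²Var(W_1) + (-1)²Var(W_2) + (-3)²Var(W_3)
= (2)²·35 + (-1)²·5 + (-3)²·16 = 289

289.0000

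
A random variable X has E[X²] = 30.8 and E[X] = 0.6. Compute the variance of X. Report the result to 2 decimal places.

30.44

V(X) = 30.8 − (0.6)² = 30.44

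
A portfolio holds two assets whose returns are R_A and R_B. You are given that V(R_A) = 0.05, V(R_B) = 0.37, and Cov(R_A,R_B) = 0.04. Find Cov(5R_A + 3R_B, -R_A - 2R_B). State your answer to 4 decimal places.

-2.9900

Cov(5R_A + 3R_B, -R_A - 2R_B) = (5)(-1)V(R_A) + (3)(-2)V(R_B) + [(5)(-2) + (3)(-1)]Cov(R_A,R_B)
= -5·0.05 + -6·0.37 + -13·0.04 = -2.99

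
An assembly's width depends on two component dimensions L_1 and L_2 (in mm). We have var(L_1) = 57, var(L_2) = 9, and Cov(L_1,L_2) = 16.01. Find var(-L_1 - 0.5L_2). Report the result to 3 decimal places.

var(-L_1 - 0.5L_2) = (-1)²·var(L_1) + (-0.5)²·var(L_2) + 2·(-1)·(-0.5)·Cov(L_1,L_2)
= 1·57 + 0.25·9 + 1·16.01 = 75.26

75.260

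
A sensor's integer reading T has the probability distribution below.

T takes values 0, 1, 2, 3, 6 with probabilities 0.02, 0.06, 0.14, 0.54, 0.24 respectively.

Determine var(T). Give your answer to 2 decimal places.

E[T] = (0)(0.02) + (1)(0.06) + (2)(0.14) + (3)(0.54) + (6)(0.24) = 3.4
E[T²] = (0)²(0.02) + (1)²(0.06) + (2)²(0.14) + (3)²(0.54) + (6)²(0.24) = 14.12
var(T) = E[T²] − (E[T])² = 14.12 − (3.4)² = 2.56

2.56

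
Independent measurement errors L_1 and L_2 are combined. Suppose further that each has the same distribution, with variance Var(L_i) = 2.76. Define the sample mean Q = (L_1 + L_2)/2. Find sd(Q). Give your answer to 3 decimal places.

By independence, Var(Q) = (0.5)²Var(L_1) + (0.5)²Var(L_2)
= (0.5)²·2.76 + (0.5)²·2.76 = 1.38
sd(Q) = √1.38 ≈ 1.175

1.175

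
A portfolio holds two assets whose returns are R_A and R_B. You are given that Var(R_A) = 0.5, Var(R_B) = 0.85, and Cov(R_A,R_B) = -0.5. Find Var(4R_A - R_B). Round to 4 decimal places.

Var(4R_A - R_B) = (4)²·Var(R_A) + (-1)²·Var(R_B) + 2·(4)·(-1)·Cov(R_A,R_B)
= 16·0.5 + 1·0.85 + -8·-0.5 = 12.85

12.8500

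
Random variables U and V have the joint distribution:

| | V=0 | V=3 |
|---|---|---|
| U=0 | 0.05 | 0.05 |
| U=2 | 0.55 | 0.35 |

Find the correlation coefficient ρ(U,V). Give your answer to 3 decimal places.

-0.068

E[U] = 1.8,  E[V] = 1.2
E[UV] = 2.1
cov(U,V) = E[UV] − E[U]E[V] = 2.1 − (1.8)(1.2) = -0.06
var(U) = 0.36,  var(V) = 2.16
ρ = -0.06 / √(0.36·2.16) ≈ -0.068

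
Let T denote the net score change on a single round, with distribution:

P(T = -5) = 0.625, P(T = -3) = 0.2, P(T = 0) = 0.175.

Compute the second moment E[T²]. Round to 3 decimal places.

17.425

E[T²] = (-5)²(0.625) + (-3)²(0.2) + (0)²(0.175) = 17.425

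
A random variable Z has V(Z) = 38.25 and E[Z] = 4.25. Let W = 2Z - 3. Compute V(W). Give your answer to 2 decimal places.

V(2Z - 3) = (2)²·V(Z) = 4·38.25 = 153

153.00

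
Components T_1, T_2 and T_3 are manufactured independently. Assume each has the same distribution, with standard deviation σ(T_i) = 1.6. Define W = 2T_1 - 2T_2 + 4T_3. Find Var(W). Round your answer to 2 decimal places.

61.44

Var(T_i) = (1.6)² = 2.56
By independence, Var(W) = (2)²Var(T_1) + (-2)²Var(T_2) + (4)²Var(T_3)
= (2)²·2.56 + (-2)²·2.56 + (4)²·2.56 = 61.44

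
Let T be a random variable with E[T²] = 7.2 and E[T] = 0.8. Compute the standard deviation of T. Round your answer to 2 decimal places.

V(T) = 7.2 − (0.8)² = 6.56
SD(T) = √6.56 ≈ 2.56

2.56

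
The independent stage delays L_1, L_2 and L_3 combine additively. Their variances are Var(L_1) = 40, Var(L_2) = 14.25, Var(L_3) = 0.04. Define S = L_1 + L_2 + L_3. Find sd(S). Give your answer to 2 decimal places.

By independence, Var(S) = (1)²Var(L_1) + (1)²Var(L_2) + (1)²Var(L_3)
= (1)²·40 + (1)²·14.25 + (1)²·0.04 = 54.29
sd(S) = √54.29 ≈ 7.37

7.37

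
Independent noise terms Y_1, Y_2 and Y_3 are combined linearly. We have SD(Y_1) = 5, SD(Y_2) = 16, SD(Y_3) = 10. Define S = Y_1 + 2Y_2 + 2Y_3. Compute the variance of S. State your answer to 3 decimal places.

1449.000

var(Y_1) = 25, var(Y_2) = 256, var(Y_3) = 100
By independence, var(S) = (1)²var(Y_1) + (2)²var(Y_2) + (2)²var(Y_3)
= (1)²·25 + (2)²·256 + (2)²·100 = 1449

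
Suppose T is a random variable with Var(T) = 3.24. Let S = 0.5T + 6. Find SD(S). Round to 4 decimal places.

Var(0.5T + 6) = (0.5)²·3.24 = 0.81
SD(S) = √0.81 ≈ 0.9000

0.9000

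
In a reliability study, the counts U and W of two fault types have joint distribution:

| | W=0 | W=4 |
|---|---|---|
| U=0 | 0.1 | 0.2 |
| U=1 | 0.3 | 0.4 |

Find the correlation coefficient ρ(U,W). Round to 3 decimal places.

-0.089

E[U] = 0.7,  E[W] = 2.4
E[UW] = 1.6
Cov(U,W) = E[UW] − E[U]E[W] = 1.6 − (0.7)(2.4) = -0.08
Var(U) = 0.21,  Var(W) = 3.84
ρ = -0.08 / √(0.21·3.84) ≈ -0.089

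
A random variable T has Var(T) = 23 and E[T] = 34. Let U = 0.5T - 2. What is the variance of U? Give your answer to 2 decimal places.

5.75

Var(0.5T - 2) = (0.5)²·Var(T) = 0.25·23 = 5.75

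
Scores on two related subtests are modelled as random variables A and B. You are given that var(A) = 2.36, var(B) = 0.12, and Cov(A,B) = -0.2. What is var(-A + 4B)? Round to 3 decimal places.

var(-A + 4B) = (-1)²·var(A) + (4)²·var(B) + 2·(-1)·(4)·Cov(A,B)
= 1·2.36 + 16·0.12 + -8·-0.2 = 5.88

5.880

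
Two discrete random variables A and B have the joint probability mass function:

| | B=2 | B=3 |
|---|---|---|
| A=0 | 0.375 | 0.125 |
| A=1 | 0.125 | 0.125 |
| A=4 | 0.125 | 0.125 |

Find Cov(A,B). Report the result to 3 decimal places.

0.156

E[A] = 1.25,  E[B] = 2.375
E[AB] = 3.125
Cov(A,B) = E[AB] − E[A]E[B] = 3.125 − (1.25)(2.375) = 0.15625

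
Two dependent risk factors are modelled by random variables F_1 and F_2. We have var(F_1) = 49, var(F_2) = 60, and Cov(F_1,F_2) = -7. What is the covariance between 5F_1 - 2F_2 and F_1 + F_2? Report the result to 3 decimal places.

Cov(5F_1 - 2F_2, F_1 + F_2) = (5)(1)var(F_1) + (-2)(1)var(F_2) + [(5)(1) + (-2)(1)]Cov(F_1,F_2)
= 5·49 + -2·60 + 3·-7 = 104

104.000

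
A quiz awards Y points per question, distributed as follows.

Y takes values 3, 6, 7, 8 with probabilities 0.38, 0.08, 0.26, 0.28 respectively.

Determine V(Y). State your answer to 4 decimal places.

4.6976

E[Y] = (3)(0.38) + (6)(0.08) + (7)(0.26) + (8)(0.28) = 5.68
E[Y²] = (3)²(0.38) + (6)²(0.08) + (7)²(0.26) + (8)²(0.28) = 36.96
V(Y) = E[Y²] − (E[Y])² = 36.96 − (5.68)² = 4.6976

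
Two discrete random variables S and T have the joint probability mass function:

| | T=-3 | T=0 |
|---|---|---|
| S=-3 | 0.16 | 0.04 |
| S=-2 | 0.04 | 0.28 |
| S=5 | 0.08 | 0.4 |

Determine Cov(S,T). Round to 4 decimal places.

1.4544

E[S] = 1.16,  E[T] = -0.84
E[ST] = 0.48
Cov(S,T) = E[ST] − E[S]E[T] = 0.48 − (1.16)(-0.84) = 1.4544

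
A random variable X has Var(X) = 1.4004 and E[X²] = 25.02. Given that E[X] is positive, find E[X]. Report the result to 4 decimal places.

(E[X])² = E[X²] − Var(X) = 25.02 − 1.4004 = 23.6196
E[X] = √23.6196 = 4.86

4.8600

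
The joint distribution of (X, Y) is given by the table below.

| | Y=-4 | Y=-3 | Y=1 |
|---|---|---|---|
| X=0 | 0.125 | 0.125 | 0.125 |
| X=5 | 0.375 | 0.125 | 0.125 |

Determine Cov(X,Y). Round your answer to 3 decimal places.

-0.938

E[X] = 3.125,  E[Y] = -2.5
E[XY] = -8.75
Cov(X,Y) = E[XY] − E[X]E[Y] = -8.75 − (3.125)(-2.5) = -0.9375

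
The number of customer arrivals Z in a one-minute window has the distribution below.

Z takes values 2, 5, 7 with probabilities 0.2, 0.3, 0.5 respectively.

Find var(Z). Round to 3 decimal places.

3.640

E[Z] = (2)(0.2) + (5)(0.3) + (7)(0.5) = 5.4
E[Z²] = (2)²(0.2) + (5)²(0.3) + (7)²(0.5) = 32.8
var(Z) = E[Z²] − (E[Z])² = 32.8 − (5.4)² = 3.64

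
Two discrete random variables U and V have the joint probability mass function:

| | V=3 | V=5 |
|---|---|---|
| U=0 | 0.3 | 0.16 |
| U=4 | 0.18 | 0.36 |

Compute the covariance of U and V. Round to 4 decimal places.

E[U] = 2.16,  E[V] = 4.04
E[UV] = 9.36
Cov(U,V) = E[UV] − E[U]E[V] = 9.36 − (2.16)(4.04) = 0.6336

0.6336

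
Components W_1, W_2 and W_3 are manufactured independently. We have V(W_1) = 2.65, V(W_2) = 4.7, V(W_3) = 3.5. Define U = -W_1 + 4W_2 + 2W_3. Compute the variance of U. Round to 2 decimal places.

By independence, V(U) = (-1)²V(W_1) + (4)²V(W_2) + (2)²V(W_3)
= (-1)²·2.65 + (4)²·4.7 + (2)²·3.5 = 91.85

91.85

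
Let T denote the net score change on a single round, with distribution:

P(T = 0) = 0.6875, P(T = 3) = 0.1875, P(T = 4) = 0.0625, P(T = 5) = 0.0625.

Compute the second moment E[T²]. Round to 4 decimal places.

E[T²] = (0)²(0.6875) + (3)²(0.1875) + (4)²(0.0625) + (5)²(0.0625) = 4.25

4.2500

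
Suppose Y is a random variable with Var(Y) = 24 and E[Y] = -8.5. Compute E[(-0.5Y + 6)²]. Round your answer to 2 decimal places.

111.06

E[-0.5Y + 6] = -0.5·-8.5 + 6 = 10.25
Var(-0.5Y + 6) = (-0.5)²·24 = 6
E[(-0.5Y + 6)²] = Var((-0.5Y + 6)) + (E[(-0.5Y + 6)])² = 6 + (10.25)² = 111.0625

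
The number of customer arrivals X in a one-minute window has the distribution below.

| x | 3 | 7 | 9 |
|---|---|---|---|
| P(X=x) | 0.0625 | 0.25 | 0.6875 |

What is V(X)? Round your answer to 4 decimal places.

E[X] = (3)(0.0625) + (7)(0.25) + (9)(0.6875) = 8.125
E[X²] = (3)²(0.0625) + (7)²(0.25) + (9)²(0.6875) = 68.5
V(X) = E[X²] − (E[X])² = 68.5 − (8.125)² = 2.484375

2.4844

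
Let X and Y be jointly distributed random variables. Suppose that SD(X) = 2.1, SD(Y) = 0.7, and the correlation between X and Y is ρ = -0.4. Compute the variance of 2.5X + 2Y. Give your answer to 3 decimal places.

23.643

Var(X) = (2.1)² = 4.41;  Var(Y) = (0.7)² = 0.49
Cov(X,Y) = ρ·SD(X)·SD(Y) = -0.4·2.1·0.7 = -0.588
Var(2.5X + 2Y) = (2.5)²·Var(X) + (2)²·Var(Y) + 2·(2.5)·(2)·Cov(X,Y)
= 6.25·4.41 + 4·0.49 + 10·-0.588 = 23.6425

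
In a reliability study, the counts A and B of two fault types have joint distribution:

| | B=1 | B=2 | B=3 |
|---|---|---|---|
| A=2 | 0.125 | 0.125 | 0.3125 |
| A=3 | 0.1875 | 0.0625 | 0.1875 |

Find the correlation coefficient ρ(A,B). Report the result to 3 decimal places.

-0.188

E[A] = 2.4375,  E[B] = 2.1875
E[AB] = 5.25
Cov(A,B) = E[AB] − E[A]E[B] = 5.25 − (2.4375)(2.1875) = -0.08203125
Var(A) = 0.24609375,  Var(B) = 0.77734375
ρ = -0.08203125 / √(0.24609375·0.77734375) ≈ -0.188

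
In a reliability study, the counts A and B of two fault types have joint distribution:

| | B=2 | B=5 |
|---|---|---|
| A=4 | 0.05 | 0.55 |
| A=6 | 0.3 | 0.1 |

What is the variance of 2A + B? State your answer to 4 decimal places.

E[A] = 4.8,  E[B] = 3.95,  E[AB] = 18
Var(A) = 24 − (4.8)² = 0.96;  Var(B) = 17.65 − (3.95)² = 2.0475
Cov(A,B) = 18 − (4.8)(3.95) = -0.96
Var(2A + B) = (2)²·0.96 + (1)²·2.0475 + 2·(2)·(1)·-0.96 = 2.0475

2.0475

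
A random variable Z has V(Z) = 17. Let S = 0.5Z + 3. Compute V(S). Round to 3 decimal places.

V(0.5Z + 3) = (0.5)²·V(Z) = 0.25·17 = 4.25

4.250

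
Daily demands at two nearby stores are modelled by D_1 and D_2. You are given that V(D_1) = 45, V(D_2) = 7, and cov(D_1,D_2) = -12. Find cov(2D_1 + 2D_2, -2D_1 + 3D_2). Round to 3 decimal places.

cov(2D_1 + 2D_2, -2D_1 + 3D_2) = (2)(-2)V(D_1) + (2)(3)V(D_2) + [(2)(3) + (2)(-2)]cov(D_1,D_2)
= -4·45 + 6·7 + 2·-12 = -162

-162.000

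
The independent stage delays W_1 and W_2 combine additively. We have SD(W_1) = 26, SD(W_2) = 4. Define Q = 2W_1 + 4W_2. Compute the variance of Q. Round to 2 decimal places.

2960.00

Var(W_1) = 676, Var(W_2) = 16
By independence, Var(Q) = (2)²Var(W_1) + (4)²Var(W_2)
= (2)²·676 + (4)²·16 = 2960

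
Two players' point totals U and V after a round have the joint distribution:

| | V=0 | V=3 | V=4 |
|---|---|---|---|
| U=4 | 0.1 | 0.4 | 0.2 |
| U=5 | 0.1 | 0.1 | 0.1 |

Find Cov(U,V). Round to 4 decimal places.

E[U] = 4.3,  E[V] = 2.7
E[UV] = 11.5
Cov(U,V) = E[UV] − E[U]E[V] = 11.5 − (4.3)(2.7) = -0.11

-0.1100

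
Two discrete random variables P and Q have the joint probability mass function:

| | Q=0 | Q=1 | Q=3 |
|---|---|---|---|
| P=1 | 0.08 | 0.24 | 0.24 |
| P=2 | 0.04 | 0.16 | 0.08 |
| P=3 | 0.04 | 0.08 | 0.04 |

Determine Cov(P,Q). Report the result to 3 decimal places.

E[P] = 1.6,  E[Q] = 1.56
E[PQ] = 2.36
Cov(P,Q) = E[PQ] − E[P]E[Q] = 2.36 − (1.6)(1.56) = -0.136

-0.136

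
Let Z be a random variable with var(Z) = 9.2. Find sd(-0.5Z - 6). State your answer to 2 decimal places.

var(-0.5Z - 6) = (-0.5)²·9.2 = 2.3
sd(-0.5Z - 6) = √2.3 ≈ 1.52

1.52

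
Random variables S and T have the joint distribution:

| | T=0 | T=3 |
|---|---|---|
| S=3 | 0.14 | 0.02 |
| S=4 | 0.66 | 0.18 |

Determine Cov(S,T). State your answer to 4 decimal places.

E[S] = 3.84,  E[T] = 0.6
E[ST] = 2.34
Cov(S,T) = E[ST] − E[S]E[T] = 2.34 − (3.84)(0.6) = 0.036

0.0360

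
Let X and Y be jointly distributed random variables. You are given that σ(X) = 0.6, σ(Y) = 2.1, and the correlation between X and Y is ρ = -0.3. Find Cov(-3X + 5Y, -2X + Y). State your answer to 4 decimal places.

29.1240

V(X) = (0.6)² = 0.36;  V(Y) = (2.1)² = 4.41
Cov(X,Y) = ρ·σ(X)·σ(Y) = -0.3·0.6·2.1 = -0.378
Cov(-3X + 5Y, -2X + Y) = (-3)(-2)V(X) + (5)(1)V(Y) + [(-3)(1) + (5)(-2)]Cov(X,Y)
= 6·0.36 + 5·4.41 + -13·-0.378 = 29.124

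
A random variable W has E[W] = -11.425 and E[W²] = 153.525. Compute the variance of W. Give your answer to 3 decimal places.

var(W) = 153.525 − (-11.425)² = 22.994375

22.994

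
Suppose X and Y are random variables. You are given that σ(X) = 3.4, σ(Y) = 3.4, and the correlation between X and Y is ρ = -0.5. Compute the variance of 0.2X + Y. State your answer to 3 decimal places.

Var(X) = (3.4)² = 11.56;  Var(Y) = (3.4)² = 11.56
Cov(X,Y) = ρ·σ(X)·σ(Y) = -0.5·3.4·3.4 = -5.78
Var(0.2X + Y) = (0.2)²·Var(X) + (1)²·Var(Y) + 2·(0.2)·(1)·Cov(X,Y)
= 0.04·11.56 + 1·11.56 + 0.4·-5.78 = 9.7104

9.710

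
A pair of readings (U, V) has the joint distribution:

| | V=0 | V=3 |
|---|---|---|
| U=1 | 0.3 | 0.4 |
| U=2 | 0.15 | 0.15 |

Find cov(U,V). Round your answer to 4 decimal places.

-0.0450

E[U] = 1.3,  E[V] = 1.65
E[UV] = 2.1
cov(U,V) = E[UV] − E[U]E[V] = 2.1 − (1.3)(1.65) = -0.045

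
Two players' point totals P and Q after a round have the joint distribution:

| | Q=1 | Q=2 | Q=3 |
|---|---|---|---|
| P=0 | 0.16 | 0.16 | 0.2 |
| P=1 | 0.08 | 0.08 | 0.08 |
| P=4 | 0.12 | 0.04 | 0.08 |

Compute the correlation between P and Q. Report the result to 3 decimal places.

-0.116

E[P] = 1.2,  E[Q] = 2
E[PQ] = 2.24
Cov(P,Q) = E[PQ] − E[P]E[Q] = 2.24 − (1.2)(2) = -0.16
Var(P) = 2.64,  Var(Q) = 0.72
ρ = -0.16 / √(2.64·0.72) ≈ -0.116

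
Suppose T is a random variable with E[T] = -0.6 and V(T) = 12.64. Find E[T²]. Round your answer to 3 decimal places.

13.000

E[T²] = V(T) + (E[T])² = 12.64 + (-0.6)² = 13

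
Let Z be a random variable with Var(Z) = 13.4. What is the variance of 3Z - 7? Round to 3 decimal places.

120.600

Var(3Z - 7) = (3)²·Var(Z) = 9·13.4 = 120.6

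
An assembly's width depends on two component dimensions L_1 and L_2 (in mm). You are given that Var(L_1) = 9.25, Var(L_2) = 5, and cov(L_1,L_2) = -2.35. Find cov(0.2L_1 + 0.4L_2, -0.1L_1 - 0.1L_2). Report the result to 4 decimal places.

-0.2440

cov(0.2L_1 + 0.4L_2, -0.1L_1 - 0.1L_2) = (0.2)(-0.1)Var(L_1) + (0.4)(-0.1)Var(L_2) + [(0.2)(-0.1) + (0.4)(-0.1)]cov(L_1,L_2)
= -0.02·9.25 + -0.04·5 + -0.06·-2.35 = -0.244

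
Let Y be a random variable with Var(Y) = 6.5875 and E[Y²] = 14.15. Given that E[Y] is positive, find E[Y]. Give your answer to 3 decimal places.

2.750

(E[Y])² = E[Y²] − Var(Y) = 14.15 − 6.5875 = 7.5625
E[Y] = √7.5625 = 2.75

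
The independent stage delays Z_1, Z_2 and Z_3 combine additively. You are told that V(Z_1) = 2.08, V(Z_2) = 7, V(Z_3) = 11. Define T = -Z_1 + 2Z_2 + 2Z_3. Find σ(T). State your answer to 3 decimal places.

By independence, V(T) = (-1)²V(Z_1) + (2)²V(Z_2) + (2)²V(Z_3)
= (-1)²·2.08 + (2)²·7 + (2)²·11 = 74.08
σ(T) = √74.08 ≈ 8.607

8.607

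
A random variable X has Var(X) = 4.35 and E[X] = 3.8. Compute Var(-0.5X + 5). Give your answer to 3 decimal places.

Var(-0.5X + 5) = (-0.5)²·Var(X) = 0.25·4.35 = 1.0875

1.088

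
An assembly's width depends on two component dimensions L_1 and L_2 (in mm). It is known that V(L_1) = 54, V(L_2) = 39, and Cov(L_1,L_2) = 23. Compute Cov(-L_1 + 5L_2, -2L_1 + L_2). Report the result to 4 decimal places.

50.0000

Cov(-L_1 + 5L_2, -2L_1 + L_2) = (-1)(-2)V(L_1) + (5)(1)V(L_2) + [(-1)(1) + (5)(-2)]Cov(L_1,L_2)
= 2·54 + 5·39 + -11·23 = 50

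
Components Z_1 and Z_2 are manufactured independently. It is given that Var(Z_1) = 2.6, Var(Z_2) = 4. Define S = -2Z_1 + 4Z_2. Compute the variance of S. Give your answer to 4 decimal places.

By independence, Var(S) = (-2)²Var(Z_1) + (4)²Var(Z_2)
= (-2)²·2.6 + (4)²·4 = 74.4

74.4000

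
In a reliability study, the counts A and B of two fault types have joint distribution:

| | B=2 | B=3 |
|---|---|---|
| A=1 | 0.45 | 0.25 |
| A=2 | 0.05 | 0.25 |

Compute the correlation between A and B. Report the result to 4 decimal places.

E[A] = 1.3,  E[B] = 2.5
E[AB] = 3.35
cov(A,B) = E[AB] − E[A]E[B] = 3.35 − (1.3)(2.5) = 0.1
V(A) = 0.21,  V(B) = 0.25
ρ = 0.1 / √(0.21·0.25) ≈ 0.4364

0.4364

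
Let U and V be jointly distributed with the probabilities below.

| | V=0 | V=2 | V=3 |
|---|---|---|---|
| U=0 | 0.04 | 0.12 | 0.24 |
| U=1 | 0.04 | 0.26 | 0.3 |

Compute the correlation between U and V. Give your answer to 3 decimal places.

E[U] = 0.6,  E[V] = 2.38
E[UV] = 1.42
cov(U,V) = E[UV] − E[U]E[V] = 1.42 − (0.6)(2.38) = -0.008
var(U) = 0.24,  var(V) = 0.7156
ρ = -0.008 / √(0.24·0.7156) ≈ -0.019

-0.019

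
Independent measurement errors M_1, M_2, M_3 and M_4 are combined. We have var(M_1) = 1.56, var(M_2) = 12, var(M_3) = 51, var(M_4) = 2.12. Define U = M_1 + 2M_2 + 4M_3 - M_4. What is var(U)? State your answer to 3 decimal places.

By independence, var(U) = (1)²var(M_1) + (2)²var(M_2) + (4)²var(M_3) + (-1)²var(M_4)
= (1)²·1.56 + (2)²·12 + (4)²·51 + (-1)²·2.12 = 867.68

867.680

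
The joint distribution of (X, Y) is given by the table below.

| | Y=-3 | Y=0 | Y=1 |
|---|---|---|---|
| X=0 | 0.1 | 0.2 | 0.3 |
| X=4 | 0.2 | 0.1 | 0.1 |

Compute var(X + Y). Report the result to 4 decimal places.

4.2900

E[X] = 1.6,  E[Y] = -0.5,  E[XY] = -2
var(X) = 6.4 − (1.6)² = 3.84;  var(Y) = 3.1 − (-0.5)² = 2.85
Cov(X,Y) = -2 − (1.6)(-0.5) = -1.2
var(X + Y) = (1)²·3.84 + (1)²·2.85 + 2·(1)·(1)·-1.2 = 4.29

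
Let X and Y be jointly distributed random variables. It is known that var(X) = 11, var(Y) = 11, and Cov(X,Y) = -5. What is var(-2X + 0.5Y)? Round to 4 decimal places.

var(-2X + 0.5Y) = (-2)²·var(X) + (0.5)²·var(Y) + 2·(-2)·(0.5)·Cov(X,Y)
= 4·11 + 0.25·11 + -2·-5 = 56.75

56.7500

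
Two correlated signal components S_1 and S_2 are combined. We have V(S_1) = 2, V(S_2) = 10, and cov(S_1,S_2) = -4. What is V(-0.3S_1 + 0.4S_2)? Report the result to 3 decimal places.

V(-0.3S_1 + 0.4S_2) = (-0.3)²·V(S_1) + (0.4)²·V(S_2) + 2·(-0.3)·(0.4)·cov(S_1,S_2)
= 0.09·2 + 0.16·10 + -0.24·-4 = 2.74

2.740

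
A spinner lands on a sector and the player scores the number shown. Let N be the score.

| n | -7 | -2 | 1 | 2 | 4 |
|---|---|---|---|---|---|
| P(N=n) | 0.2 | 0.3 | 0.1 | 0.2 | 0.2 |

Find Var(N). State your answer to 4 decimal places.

14.6100

E[N] = (-7)(0.2) + (-2)(0.3) + (1)(0.1) + (2)(0.2) + (4)(0.2) = -0.7
E[N²] = (-7)²(0.2) + (-2)²(0.3) + (1)²(0.1) + (2)²(0.2) + (4)²(0.2) = 15.1
Var(N) = E[N²] − (E[N])² = 15.1 − (-0.7)² = 14.61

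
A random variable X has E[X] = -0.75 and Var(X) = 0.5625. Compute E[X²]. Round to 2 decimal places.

E[X²] = Var(X) + (E[X])² = 0.5625 + (-0.75)² = 1.125

1.13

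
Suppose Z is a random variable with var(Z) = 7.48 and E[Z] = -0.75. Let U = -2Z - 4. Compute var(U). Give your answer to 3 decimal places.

29.920

var(-2Z - 4) = (-2)²·var(Z) = 4·7.48 = 29.92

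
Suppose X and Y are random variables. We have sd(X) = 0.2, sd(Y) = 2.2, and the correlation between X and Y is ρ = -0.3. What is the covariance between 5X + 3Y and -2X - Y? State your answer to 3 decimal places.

-13.468

Var(X) = (0.2)² = 0.04;  Var(Y) = (2.2)² = 4.84
Cov(X,Y) = ρ·sd(X)·sd(Y) = -0.3·0.2·2.2 = -0.132
Cov(5X + 3Y, -2X - Y) = (5)(-2)Var(X) + (3)(-1)Var(Y) + [(5)(-1) + (3)(-2)]Cov(X,Y)
= -10·0.04 + -3·4.84 + -11·-0.132 = -13.468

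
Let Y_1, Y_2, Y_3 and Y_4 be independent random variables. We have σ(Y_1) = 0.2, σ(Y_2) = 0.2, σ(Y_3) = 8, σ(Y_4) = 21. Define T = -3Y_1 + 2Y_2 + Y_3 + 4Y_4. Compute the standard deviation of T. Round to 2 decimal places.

84.38

var(Y_1) = 0.04, var(Y_2) = 0.04, var(Y_3) = 64, var(Y_4) = 441
By independence, var(T) = (-3)²var(Y_1) + (2)²var(Y_2) + (1)²var(Y_3) + (4)²var(Y_4)
= (-3)²·0.04 + (2)²·0.04 + (1)²·64 + (4)²·441 = 7120.52
σ(T) = √7120.52 ≈ 84.38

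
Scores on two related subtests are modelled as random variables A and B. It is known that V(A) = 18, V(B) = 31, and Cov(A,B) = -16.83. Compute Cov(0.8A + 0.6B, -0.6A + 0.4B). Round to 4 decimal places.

-0.5268

Cov(0.8A + 0.6B, -0.6A + 0.4B) = (0.8)(-0.6)V(A) + (0.6)(0.4)V(B) + [(0.8)(0.4) + (0.6)(-0.6)]Cov(A,B)
= -0.48·18 + 0.24·31 + -0.04·-16.83 = -0.5268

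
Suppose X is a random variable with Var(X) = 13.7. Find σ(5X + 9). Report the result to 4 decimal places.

18.5068

Var(5X + 9) = (5)²·13.7 = 342.5
σ(5X + 9) = √342.5 ≈ 18.5068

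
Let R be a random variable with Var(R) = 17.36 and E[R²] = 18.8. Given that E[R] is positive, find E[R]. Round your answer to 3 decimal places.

1.200

(E[R])² = E[R²] − Var(R) = 18.8 − 17.36 = 1.44
E[R] = √1.44 = 1.2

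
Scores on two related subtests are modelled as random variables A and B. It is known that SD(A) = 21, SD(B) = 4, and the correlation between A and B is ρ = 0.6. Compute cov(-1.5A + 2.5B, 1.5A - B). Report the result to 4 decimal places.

Var(A) = (21)² = 441;  Var(B) = (4)² = 16
cov(A,B) = ρ·SD(A)·SD(B) = 0.6·21·4 = 50.4
cov(-1.5A + 2.5B, 1.5A - B) = (-1.5)(1.5)Var(A) + (2.5)(-1)Var(B) + [(-1.5)(-1) + (2.5)(1.5)]cov(A,B)
= -2.25·441 + -2.5·16 + 5.25·50.4 = -767.65

-767.6500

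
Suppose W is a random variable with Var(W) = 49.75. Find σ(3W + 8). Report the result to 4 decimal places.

21.1601

Var(3W + 8) = (3)²·49.75 = 447.75
σ(3W + 8) = √447.75 ≈ 21.1601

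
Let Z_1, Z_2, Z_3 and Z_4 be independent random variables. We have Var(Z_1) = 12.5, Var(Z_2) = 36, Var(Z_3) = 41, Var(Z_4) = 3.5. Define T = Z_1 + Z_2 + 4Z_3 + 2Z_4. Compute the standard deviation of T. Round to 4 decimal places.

26.8049

By independence, Var(T) = (1)²Var(Z_1) + (1)²Var(Z_2) + (4)²Var(Z_3) + (2)²Var(Z_4)
= (1)²·12.5 + (1)²·36 + (4)²·41 + (2)²·3.5 = 718.5
sd(T) = √718.5 ≈ 26.8049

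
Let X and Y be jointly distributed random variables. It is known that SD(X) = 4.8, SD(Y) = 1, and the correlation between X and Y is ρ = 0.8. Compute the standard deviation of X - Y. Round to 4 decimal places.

4.0447

Var(X) = (4.8)² = 23.04;  Var(Y) = (1)² = 1
Cov(X,Y) = ρ·SD(X)·SD(Y) = 0.8·4.8·1 = 3.84
Var(X - Y) = (1)²·Var(X) + (-1)²·Var(Y) + 2·(1)·(-1)·Cov(X,Y)
= 1·23.04 + 1·1 + -2·3.84 = 16.36
SD(X - Y) = √16.36 ≈ 4.0447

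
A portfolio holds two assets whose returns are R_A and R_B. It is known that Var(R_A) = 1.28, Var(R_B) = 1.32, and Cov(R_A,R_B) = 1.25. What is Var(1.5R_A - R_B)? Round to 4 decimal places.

0.4500

Var(1.5R_A - R_B) = (1.5)²·Var(R_A) + (-1)²·Var(R_B) + 2·(1.5)·(-1)·Cov(R_A,R_B)
= 2.25·1.28 + 1·1.32 + -3·1.25 = 0.45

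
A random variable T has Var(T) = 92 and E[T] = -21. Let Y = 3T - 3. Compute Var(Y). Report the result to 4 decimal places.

Var(3T - 3) = (3)²·Var(T) = 9·92 = 828

828.0000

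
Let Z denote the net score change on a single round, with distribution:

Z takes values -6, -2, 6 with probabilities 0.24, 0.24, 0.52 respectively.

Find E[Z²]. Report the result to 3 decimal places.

E[Z²] = (-6)²(0.24) + (-2)²(0.24) + (6)²(0.52) = 28.32

28.320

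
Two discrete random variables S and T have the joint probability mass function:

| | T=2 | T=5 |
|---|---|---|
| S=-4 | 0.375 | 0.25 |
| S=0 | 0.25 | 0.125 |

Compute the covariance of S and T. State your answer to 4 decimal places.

-0.1875

E[S] = -2.5,  E[T] = 3.125
E[ST] = -8
Cov(S,T) = E[ST] − E[S]E[T] = -8 − (-2.5)(3.125) = -0.1875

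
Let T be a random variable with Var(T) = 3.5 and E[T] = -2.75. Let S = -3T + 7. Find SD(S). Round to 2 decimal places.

5.61

Var(-3T + 7) = (-3)²·3.5 = 31.5
SD(S) = √31.5 ≈ 5.61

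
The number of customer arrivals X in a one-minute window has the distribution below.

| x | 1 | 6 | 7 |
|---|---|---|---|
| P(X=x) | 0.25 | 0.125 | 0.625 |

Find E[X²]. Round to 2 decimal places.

35.38

E[X²] = (1)²(0.25) + (6)²(0.125) + (7)²(0.625) = 35.375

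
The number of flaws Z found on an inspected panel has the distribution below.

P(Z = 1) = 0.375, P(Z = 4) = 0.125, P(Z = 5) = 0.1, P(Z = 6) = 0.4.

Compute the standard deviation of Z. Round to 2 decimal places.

2.24

E[Z] = (1)(0.375) + (4)(0.125) + (5)(0.1) + (6)(0.4) = 3.775
E[Z²] = (1)²(0.375) + (4)²(0.125) + (5)²(0.1) + (6)²(0.4) = 19.275
V(Z) = E[Z²] − (E[Z])² = 19.275 − (3.775)² = 5.024375
sd(Z) = √5.024375 ≈ 2.24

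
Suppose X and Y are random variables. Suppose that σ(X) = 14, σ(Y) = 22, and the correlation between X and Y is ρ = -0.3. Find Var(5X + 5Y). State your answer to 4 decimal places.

Var(X) = (14)² = 196;  Var(Y) = (22)² = 484
Cov(X,Y) = ρ·σ(X)·σ(Y) = -0.3·14·22 = -92.4
Var(5X + 5Y) = (5)²·Var(X) + (5)²·Var(Y) + 2·(5)·(5)·Cov(X,Y)
= 25·196 + 25·484 + 50·-92.4 = 12380

12380.0000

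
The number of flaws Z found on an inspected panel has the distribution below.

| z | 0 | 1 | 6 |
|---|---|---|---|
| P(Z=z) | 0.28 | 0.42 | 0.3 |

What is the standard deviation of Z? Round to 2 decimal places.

E[Z] = (0)(0.28) + (1)(0.42) + (6)(0.3) = 2.22
E[Z²] = (0)²(0.28) + (1)²(0.42) + (6)²(0.3) = 11.22
var(Z) = E[Z²] − (E[Z])² = 11.22 − (2.22)² = 6.2916
SD(Z) = √6.2916 ≈ 2.51

2.51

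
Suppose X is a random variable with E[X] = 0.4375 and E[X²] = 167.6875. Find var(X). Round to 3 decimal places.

167.496

var(X) = 167.6875 − (0.4375)² = 167.49609375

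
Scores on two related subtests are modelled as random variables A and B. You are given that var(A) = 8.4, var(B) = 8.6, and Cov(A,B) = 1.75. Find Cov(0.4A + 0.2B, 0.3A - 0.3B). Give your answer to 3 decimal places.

Cov(0.4A + 0.2B, 0.3A - 0.3B) = (0.4)(0.3)var(A) + (0.2)(-0.3)var(B) + [(0.4)(-0.3) + (0.2)(0.3)]Cov(A,B)
= 0.12·8.4 + -0.06·8.6 + -0.06·1.75 = 0.387

0.387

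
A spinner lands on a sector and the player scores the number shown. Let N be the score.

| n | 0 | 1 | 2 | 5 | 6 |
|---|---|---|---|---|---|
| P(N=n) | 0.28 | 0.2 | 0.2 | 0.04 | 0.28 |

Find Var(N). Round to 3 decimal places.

E[N] = (0)(0.28) + (1)(0.2) + (2)(0.2) + (5)(0.04) + (6)(0.28) = 2.48
E[N²] = (0)²(0.28) + (1)²(0.2) + (2)²(0.2) + (5)²(0.04) + (6)²(0.28) = 12.08
Var(N) = E[N²] − (E[N])² = 12.08 − (2.48)² = 5.9296

5.930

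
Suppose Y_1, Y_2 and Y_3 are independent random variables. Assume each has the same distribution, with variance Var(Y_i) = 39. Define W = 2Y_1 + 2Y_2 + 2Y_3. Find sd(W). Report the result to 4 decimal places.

By independence, Var(W) = (2)²Var(Y_1) + (2)²Var(Y_2) + (2)²Var(Y_3)
= (2)²·39 + (2)²·39 + (2)²·39 = 468
sd(W) = √468 ≈ 21.6333

21.6333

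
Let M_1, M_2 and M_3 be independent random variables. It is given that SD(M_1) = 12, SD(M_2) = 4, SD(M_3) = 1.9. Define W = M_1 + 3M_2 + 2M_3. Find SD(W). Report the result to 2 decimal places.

17.39

Var(M_1) = 144, Var(M_2) = 16, Var(M_3) = 3.61
By independence, Var(W) = (1)²Var(M_1) + (3)²Var(M_2) + (2)²Var(M_3)
= (1)²·144 + (3)²·16 + (2)²·3.61 = 302.44
SD(W) = √302.44 ≈ 17.39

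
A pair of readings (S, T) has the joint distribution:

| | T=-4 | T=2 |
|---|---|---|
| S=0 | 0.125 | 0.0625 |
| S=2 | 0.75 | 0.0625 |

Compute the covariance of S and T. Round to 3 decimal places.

-0.469

E[S] = 1.625,  E[T] = -3.25
E[ST] = -5.75
Cov(S,T) = E[ST] − E[S]E[T] = -5.75 − (1.625)(-3.25) = -0.46875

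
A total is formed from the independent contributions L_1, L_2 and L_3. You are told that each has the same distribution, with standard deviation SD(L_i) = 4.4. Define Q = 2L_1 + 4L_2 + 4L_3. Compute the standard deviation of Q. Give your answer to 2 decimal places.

var(L_i) = (4.4)² = 19.36
By independence, var(Q) = (2)²var(L_1) + (4)²var(L_2) + (4)²var(L_3)
= (2)²·19.36 + (4)²·19.36 + (4)²·19.36 = 696.96
SD(Q) = √696.96 ≈ 26.40

26.40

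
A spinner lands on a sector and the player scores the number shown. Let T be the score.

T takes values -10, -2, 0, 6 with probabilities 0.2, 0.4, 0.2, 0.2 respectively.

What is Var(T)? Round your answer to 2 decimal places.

26.24

E[T] = (-10)(0.2) + (-2)(0.4) + (0)(0.2) + (6)(0.2) = -1.6
E[T²] = (-10)²(0.2) + (-2)²(0.4) + (0)²(0.2) + (6)²(0.2) = 28.8
Var(T) = E[T²] − (E[T])² = 28.8 − (-1.6)² = 26.24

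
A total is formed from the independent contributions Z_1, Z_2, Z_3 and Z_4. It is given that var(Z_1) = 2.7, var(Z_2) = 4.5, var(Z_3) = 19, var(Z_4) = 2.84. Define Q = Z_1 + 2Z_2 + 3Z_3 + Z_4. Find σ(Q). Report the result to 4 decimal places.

By independence, var(Q) = (1)²var(Z_1) + (2)²var(Z_2) + (3)²var(Z_3) + (1)²var(Z_4)
= (1)²·2.7 + (2)²·4.5 + (3)²·19 + (1)²·2.84 = 194.54
σ(Q) = √194.54 ≈ 13.9478

13.9478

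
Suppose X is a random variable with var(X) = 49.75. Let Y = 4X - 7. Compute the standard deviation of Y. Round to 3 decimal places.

var(4X - 7) = (4)²·49.75 = 796
σ(Y) = √796 ≈ 28.213

28.213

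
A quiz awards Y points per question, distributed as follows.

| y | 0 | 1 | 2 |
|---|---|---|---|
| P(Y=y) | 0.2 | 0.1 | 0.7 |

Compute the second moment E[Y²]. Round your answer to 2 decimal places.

E[Y²] = (0)²(0.2) + (1)²(0.1) + (2)²(0.7) = 2.9

2.90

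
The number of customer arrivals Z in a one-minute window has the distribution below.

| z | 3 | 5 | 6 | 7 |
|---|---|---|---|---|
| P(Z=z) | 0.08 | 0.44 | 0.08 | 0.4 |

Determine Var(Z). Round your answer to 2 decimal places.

1.48

E[Z] = (3)(0.08) + (5)(0.44) + (6)(0.08) + (7)(0.4) = 5.72
E[Z²] = (3)²(0.08) + (5)²(0.44) + (6)²(0.08) + (7)²(0.4) = 34.2
Var(Z) = E[Z²] − (E[Z])² = 34.2 − (5.72)² = 1.4816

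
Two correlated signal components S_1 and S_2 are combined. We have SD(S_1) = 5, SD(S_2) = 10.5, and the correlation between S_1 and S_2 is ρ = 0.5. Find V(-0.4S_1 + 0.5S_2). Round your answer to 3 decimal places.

21.063

V(S_1) = (5)² = 25;  V(S_2) = (10.5)² = 110.25
Cov(S_1,S_2) = ρ·SD(S_1)·SD(S_2) = 0.5·5·10.5 = 26.25
V(-0.4S_1 + 0.5S_2) = (-0.4)²·V(S_1) + (0.5)²·V(S_2) + 2·(-0.4)·(0.5)·Cov(S_1,S_2)
= 0.16·25 + 0.25·110.25 + -0.4·26.25 = 21.0625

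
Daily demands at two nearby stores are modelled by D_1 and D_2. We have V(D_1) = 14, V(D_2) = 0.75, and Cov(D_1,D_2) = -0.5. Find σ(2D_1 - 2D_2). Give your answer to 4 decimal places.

V(2D_1 - 2D_2) = (2)²·V(D_1) + (-2)²·V(D_2) + 2·(2)·(-2)·Cov(D_1,D_2)
= 4·14 + 4·0.75 + -8·-0.5 = 63
σ(2D_1 - 2D_2) = √63 ≈ 7.9373

7.9373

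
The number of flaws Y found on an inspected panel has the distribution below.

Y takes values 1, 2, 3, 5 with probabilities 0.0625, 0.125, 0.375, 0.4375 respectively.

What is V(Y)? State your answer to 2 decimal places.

E[Y] = (1)(0.0625) + (2)(0.125) + (3)(0.375) + (5)(0.4375) = 3.625
E[Y²] = (1)²(0.0625) + (2)²(0.125) + (3)²(0.375) + (5)²(0.4375) = 14.875
V(Y) = E[Y²] − (E[Y])² = 14.875 − (3.625)² = 1.734375

1.73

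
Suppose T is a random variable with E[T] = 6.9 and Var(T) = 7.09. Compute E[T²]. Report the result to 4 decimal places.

E[T²] = Var(T) + (E[T])² = 7.09 + (6.9)² = 54.7

54.7000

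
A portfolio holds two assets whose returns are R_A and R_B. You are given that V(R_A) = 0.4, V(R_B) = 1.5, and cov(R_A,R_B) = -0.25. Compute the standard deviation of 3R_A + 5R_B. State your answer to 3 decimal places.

V(3R_A + 5R_B) = (3)²·V(R_A) + (5)²·V(R_B) + 2·(3)·(5)·cov(R_A,R_B)
= 9·0.4 + 25·1.5 + 30·-0.25 = 33.6
σ(3R_A + 5R_B) = √33.6 ≈ 5.797

5.797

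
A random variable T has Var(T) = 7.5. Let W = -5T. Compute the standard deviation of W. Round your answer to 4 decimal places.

13.6931

Var(-5T) = (-5)²·7.5 = 187.5
σ(W) = √187.5 ≈ 13.6931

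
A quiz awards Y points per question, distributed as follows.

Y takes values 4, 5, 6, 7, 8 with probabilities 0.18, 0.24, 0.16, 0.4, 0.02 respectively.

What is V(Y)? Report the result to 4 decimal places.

1.4144

E[Y] = (4)(0.18) + (5)(0.24) + (6)(0.16) + (7)(0.4) + (8)(0.02) = 5.84
E[Y²] = (4)²(0.18) + (5)²(0.24) + (6)²(0.16) + (7)²(0.4) + (8)²(0.02) = 35.52
V(Y) = E[Y²] − (E[Y])² = 35.52 − (5.84)² = 1.4144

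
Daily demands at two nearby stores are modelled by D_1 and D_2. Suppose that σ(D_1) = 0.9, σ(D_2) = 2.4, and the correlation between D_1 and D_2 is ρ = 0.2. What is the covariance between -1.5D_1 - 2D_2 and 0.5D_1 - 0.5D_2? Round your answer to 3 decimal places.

Var(D_1) = (0.9)² = 0.81;  Var(D_2) = (2.4)² = 5.76
Cov(D_1,D_2) = ρ·σ(D_1)·σ(D_2) = 0.2·0.9·2.4 = 0.432
Cov(-1.5D_1 - 2D_2, 0.5D_1 - 0.5D_2) = (-1.5)(0.5)Var(D_1) + (-2)(-0.5)Var(D_2) + [(-1.5)(-0.5) + (-2)(0.5)]Cov(D_1,D_2)
= -0.75·0.81 + 1·5.76 + -0.25·0.432 = 5.0445

5.045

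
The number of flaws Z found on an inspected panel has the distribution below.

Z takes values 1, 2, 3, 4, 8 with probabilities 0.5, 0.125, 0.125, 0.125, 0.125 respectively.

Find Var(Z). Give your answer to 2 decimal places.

5.23

E[Z] = (1)(0.5) + (2)(0.125) + (3)(0.125) + (4)(0.125) + (8)(0.125) = 2.625
E[Z²] = (1)²(0.5) + (2)²(0.125) + (3)²(0.125) + (4)²(0.125) + (8)²(0.125) = 12.125
Var(Z) = E[Z²] − (E[Z])² = 12.125 − (2.625)² = 5.234375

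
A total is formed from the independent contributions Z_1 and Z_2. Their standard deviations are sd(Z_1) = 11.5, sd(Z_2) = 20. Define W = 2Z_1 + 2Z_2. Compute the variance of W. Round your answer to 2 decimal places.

V(Z_1) = 132.25, V(Z_2) = 400
By independence, V(W) = (2)²V(Z_1) + (2)²V(Z_2)
= (2)²·132.25 + (2)²·400 = 2129

2129.00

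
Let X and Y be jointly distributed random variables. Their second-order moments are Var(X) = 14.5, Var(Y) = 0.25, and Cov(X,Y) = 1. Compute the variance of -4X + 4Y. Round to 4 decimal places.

204.0000

Var(-4X + 4Y) = (-4)²·Var(X) + (4)²·Var(Y) + 2·(-4)·(4)·Cov(X,Y)
= 16·14.5 + 16·0.25 + -32·1 = 204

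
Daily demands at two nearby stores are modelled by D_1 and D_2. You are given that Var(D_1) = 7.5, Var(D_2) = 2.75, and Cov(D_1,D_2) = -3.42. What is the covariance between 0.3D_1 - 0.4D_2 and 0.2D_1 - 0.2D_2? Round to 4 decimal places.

1.1488

Cov(0.3D_1 - 0.4D_2, 0.2D_1 - 0.2D_2) = (0.3)(0.2)Var(D_1) + (-0.4)(-0.2)Var(D_2) + [(0.3)(-0.2) + (-0.4)(0.2)]Cov(D_1,D_2)
= 0.06·7.5 + 0.08·2.75 + -0.14·-3.42 = 1.1488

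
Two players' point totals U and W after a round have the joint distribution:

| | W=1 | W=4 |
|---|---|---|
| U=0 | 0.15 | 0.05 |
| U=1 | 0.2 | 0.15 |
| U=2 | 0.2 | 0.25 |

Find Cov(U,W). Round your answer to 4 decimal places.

0.2625

E[U] = 1.25,  E[W] = 2.35
E[UW] = 3.2
Cov(U,W) = E[UW] − E[U]E[W] = 3.2 − (1.25)(2.35) = 0.2625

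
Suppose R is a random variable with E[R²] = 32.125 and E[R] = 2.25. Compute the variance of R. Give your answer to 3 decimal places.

var(R) = 32.125 − (2.25)² = 27.0625

27.063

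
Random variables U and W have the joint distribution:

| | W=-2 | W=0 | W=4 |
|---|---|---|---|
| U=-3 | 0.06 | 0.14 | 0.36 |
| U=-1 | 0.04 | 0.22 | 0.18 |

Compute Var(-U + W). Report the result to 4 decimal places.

E[U] = -2.12,  E[W] = 1.96,  E[UW] = -4.6
Var(U) = 5.48 − (-2.12)² = 0.9856;  Var(W) = 9.04 − (1.96)² = 5.1984
Cov(U,W) = -4.6 − (-2.12)(1.96) = -0.4448
Var(-U + W) = (-1)²·0.9856 + (1)²·5.1984 + 2·(-1)·(1)·-0.4448 = 7.0736

7.0736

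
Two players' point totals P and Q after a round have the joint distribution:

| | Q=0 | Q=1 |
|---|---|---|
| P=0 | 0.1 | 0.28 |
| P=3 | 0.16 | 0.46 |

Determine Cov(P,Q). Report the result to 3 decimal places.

0.004

E[P] = 1.86,  E[Q] = 0.74
E[PQ] = 1.38
Cov(P,Q) = E[PQ] − E[P]E[Q] = 1.38 − (1.86)(0.74) = 0.0036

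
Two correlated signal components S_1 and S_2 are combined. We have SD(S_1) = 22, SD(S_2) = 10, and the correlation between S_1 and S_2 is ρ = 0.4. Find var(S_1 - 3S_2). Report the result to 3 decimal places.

var(S_1) = (22)² = 484;  var(S_2) = (10)² = 100
cov(S_1,S_2) = ρ·SD(S_1)·SD(S_2) = 0.4·22·10 = 88
var(S_1 - 3S_2) = (1)²·var(S_1) + (-3)²·var(S_2) + 2·(1)·(-3)·cov(S_1,S_2)
= 1·484 + 9·100 + -6·88 = 856

856.000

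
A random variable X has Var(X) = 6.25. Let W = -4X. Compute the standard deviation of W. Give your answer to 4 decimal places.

10.0000

Var(-4X) = (-4)²·6.25 = 100
SD(W) = √100 ≈ 10.0000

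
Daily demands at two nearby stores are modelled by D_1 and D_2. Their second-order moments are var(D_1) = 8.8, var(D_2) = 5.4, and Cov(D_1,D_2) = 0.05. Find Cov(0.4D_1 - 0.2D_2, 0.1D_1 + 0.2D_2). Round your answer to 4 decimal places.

Cov(0.4D_1 - 0.2D_2, 0.1D_1 + 0.2D_2) = (0.4)(0.1)var(D_1) + (-0.2)(0.2)var(D_2) + [(0.4)(0.2) + (-0.2)(0.1)]Cov(D_1,D_2)
= 0.04·8.8 + -0.04·5.4 + 0.06·0.05 = 0.139

0.1390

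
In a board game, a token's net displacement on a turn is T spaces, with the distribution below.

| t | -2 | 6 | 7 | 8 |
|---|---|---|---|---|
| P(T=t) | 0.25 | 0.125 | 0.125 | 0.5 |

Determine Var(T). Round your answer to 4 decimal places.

E[T] = (-2)(0.25) + (6)(0.125) + (7)(0.125) + (8)(0.5) = 5.125
E[T²] = (-2)²(0.25) + (6)²(0.125) + (7)²(0.125) + (8)²(0.5) = 43.625
Var(T) = E[T²] − (E[T])² = 43.625 − (5.125)² = 17.359375

17.3594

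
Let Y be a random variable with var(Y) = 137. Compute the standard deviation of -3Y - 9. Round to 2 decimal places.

var(-3Y - 9) = (-3)²·137 = 1233
sd(-3Y - 9) = √1233 ≈ 35.11

35.11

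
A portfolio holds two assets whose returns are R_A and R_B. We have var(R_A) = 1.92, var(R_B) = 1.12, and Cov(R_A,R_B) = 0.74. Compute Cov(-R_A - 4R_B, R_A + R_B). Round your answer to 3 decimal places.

-10.100

Cov(-R_A - 4R_B, R_A + R_B) = (-1)(1)var(R_A) + (-4)(1)var(R_B) + [(-1)(1) + (-4)(1)]Cov(R_A,R_B)
= -1·1.92 + -4·1.12 + -5·0.74 = -10.1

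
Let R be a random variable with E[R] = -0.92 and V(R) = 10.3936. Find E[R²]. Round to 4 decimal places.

11.2400

E[R²] = V(R) + (E[R])² = 10.3936 + (-0.92)² = 11.24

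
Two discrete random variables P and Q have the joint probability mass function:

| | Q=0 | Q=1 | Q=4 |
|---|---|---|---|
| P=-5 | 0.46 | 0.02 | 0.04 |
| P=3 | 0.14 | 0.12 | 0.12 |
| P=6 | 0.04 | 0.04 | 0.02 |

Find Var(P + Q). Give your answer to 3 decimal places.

26.318

E[P] = -0.86,  E[Q] = 0.9,  E[PQ] = 1.62
Var(P) = 20.02 − (-0.86)² = 19.2804;  Var(Q) = 3.06 − (0.9)² = 2.25
Cov(P,Q) = 1.62 − (-0.86)(0.9) = 2.394
Var(P + Q) = (1)²·19.2804 + (1)²·2.25 + 2·(1)·(1)·2.394 = 26.3184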